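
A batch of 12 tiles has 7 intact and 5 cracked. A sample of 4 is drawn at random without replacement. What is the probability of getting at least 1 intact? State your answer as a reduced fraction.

98/99

There are C(12,4) = 495 ways to choose the 4.
The complement is all 4 are cracked: C(5,4) = 5.
Probability = 1 − 5/495 = 490/495 = 98/99.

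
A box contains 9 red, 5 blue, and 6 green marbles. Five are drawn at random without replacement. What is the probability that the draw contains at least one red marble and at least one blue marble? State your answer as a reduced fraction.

4015/5168

There are C(20,5) = 15504 possible draws.
By inclusion-exclusion on the complements, draws missing all red or all blue: C(11,5) + C(15,5) − C(6,5) = 462 + 3003 − 6 = 3459.
So draws with at least one of each: 15504 − 3459 = 12045, probability 12045/15504 = 4015/5168.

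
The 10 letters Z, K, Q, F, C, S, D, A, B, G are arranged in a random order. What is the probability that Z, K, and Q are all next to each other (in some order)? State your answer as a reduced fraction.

1/15

There are 10! = 3628800 arrangements.
Treat the three as one block: 8! placements × 3! orders within the block = 40320·6 = 241920.
Probability = 241920/3628800 = 1/15.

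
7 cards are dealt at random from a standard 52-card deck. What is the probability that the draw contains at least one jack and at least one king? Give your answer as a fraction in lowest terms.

3105873/16723070

There are C(52,7) = 133784560 possible draws.
By inclusion-exclusion on the complements, draws missing all jacks or all kings: C(48,7) + C(48,7) − C(44,7) = 73629072 + 73629072 − 38320568 = 108937576.
So draws with at least one of each: 133784560 − 108937576 = 24846984, probability 24846984/133784560 = 3105873/16723070.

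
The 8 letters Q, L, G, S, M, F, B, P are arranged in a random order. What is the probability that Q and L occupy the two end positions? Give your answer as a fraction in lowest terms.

1/28

There are 8! = 40320 arrangements.
Place Q and L at the ends in 2 ways, arrange the remaining 6 in 6! = 720 ways: 2·720 = 1440.
Probability = 1440/40320 = 1/28.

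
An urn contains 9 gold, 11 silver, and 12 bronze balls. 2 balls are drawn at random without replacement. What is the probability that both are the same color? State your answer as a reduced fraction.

There are C(32,2) = 496 ways to draw 2 balls.
All same color: C(9,2) + C(11,2) + C(12,2) = 36 + 55 + 66 = 157.
Probability = 157/496.

157/496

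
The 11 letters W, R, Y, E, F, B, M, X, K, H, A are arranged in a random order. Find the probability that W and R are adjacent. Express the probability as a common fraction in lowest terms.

There are 11! = 39916800 arrangements.
Treat W and R as a block: 10! arrangements of the blocks × 2 orders within the block = 2·3628800 = 7257600.
Probability = 7257600/39916800 = 2/11.

2/11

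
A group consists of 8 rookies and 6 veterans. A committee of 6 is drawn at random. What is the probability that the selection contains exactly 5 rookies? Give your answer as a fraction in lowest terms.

16/143

The sample space is all 6-subsets of the 14: C(14,6) = 3003.
Selections with exactly 5 rookies: choose 5 of the 8 rookies and 1 of the 6 veterans, C(8,5)·C(6,1) = 56·6 = 336.
Probability = 336/3003 = 16/143.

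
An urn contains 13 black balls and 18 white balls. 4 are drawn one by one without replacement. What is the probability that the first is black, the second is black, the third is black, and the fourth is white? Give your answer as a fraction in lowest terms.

Multiply the conditional probabilities at each draw: 13/31 · 12/30 · 11/29 · 18/28 = 30888/755160 = 1287/31465.

1287/31465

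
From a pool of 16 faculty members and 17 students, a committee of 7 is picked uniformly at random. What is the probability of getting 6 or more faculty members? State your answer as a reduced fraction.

There are C(33,7) = 4272048 ways to choose the 7.
Favorable selections (6 or more faculty members): C(16,6)·C(17,1) + C(16,7)·C(17,0) = 136136 + 11440 = 147576.
Probability = 147576/4272048 = 559/16182.

559/16182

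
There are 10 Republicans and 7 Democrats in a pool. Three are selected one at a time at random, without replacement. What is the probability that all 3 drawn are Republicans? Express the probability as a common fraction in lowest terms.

3/17

Multiply the conditional probabilities at each draw: 10/17 · 9/16 · 8/15 = 720/4080 = 3/17.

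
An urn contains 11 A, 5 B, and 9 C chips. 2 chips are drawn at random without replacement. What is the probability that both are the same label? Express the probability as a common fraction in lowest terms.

101/300

There are C(25,2) = 300 ways to draw 2 chips.
All same label: C(11,2) + C(5,2) + C(9,2) = 55 + 10 + 36 = 101.
Probability = 101/300.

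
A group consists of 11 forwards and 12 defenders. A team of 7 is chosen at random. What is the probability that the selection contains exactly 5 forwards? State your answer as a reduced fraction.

The sample space is all 7-subsets of the 23: C(23,7) = 245157.
Selections with exactly 5 forwards: choose 5 of the 11 forwards and 2 of the 12 defenders, C(11,5)·C(12,2) = 462·66 = 30492.
Probability = 30492/245157 = 924/7429.

924/7429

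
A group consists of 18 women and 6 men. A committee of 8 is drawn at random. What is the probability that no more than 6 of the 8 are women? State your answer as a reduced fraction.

3273/4807

Total selections: C(24,8) = 735471.
Favorable selections (no more than 6 women): C(18,2)·C(6,6) + C(18,3)·C(6,5) + C(18,4)·C(6,4) + C(18,5)·C(6,3) + C(18,6)·C(6,2) = 153 + 4896 + 45900 + 171360 + 278460 = 500769.
Probability = 500769/735471 = 3273/4807.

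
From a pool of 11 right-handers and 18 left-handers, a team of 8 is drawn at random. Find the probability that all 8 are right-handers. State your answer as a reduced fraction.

1/26013

There are C(29,8) = 4292145 possible selections.
Selections with all right-handers: C(11,8) = 165.
Probability = 165/4292145 = 1/26013.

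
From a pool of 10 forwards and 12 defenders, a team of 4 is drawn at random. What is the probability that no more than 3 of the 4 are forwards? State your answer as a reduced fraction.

203/209

Total selections: C(22,4) = 7315.
Favorable selections (no more than 3 forwards): C(10,0)·C(12,4) + C(10,1)·C(12,3) + C(10,2)·C(12,2) + C(10,3)·C(12,1) = 495 + 2200 + 2970 + 1440 = 7105.
Probability = 7105/7315 = 203/209.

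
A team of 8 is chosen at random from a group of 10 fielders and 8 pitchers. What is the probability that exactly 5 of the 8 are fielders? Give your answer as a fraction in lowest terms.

Total number of selections: C(18,8) = 43758.
Selections with exactly 5 fielders: choose 5 of the 10 fielders and 3 of the 8 pitchers, C(10,5)·C(8,3) = 252·56 = 14112.
Probability = 14112/43758 = 784/2431.

784/2431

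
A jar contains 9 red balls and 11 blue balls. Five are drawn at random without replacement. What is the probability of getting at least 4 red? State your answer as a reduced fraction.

63/646

Total selections: C(20,5) = 15504.
Favorable selections (at least 4 red): C(9,4)·C(11,1) + C(9,5)·C(11,0) = 1386 + 126 = 1512.
Probability = 1512/15504 = 63/646.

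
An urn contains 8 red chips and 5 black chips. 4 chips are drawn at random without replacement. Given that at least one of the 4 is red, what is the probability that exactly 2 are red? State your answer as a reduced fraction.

Work in counts. Selections with at least one red: C(13,4) − C(5,4) = 715 − 5 = 710.
Of those, selections where exactly 2 are red: C(8,2)·C(5,2) = 28·10 = 280.
Conditional probability = 280/710 = 28/71.

28/71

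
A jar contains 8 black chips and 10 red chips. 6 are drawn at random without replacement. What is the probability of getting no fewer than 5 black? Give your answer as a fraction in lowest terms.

7/221

There are C(18,6) = 18564 ways to choose the 6.
Favorable selections (no fewer than 5 black): C(8,5)·C(10,1) + C(8,6)·C(10,0) = 560 + 28 = 588.
Probability = 588/18564 = 7/221.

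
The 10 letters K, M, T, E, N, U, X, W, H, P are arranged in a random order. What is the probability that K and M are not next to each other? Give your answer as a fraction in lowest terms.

4/5

There are 10! = 3628800 arrangements.
Arrangements with K and M adjacent: 2·9! = 725760.
So not adjacent: 3628800 − 725760 = 2903040, probability 2903040/3628800 = 4/5.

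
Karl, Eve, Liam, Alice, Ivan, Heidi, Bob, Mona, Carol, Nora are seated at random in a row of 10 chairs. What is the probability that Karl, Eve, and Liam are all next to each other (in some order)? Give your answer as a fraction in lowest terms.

There are 10! = 3628800 arrangements.
Treat the three as one block: 8! placements × 3! orders within the block = 40320·6 = 241920.
Probability = 241920/3628800 = 1/15.

1/15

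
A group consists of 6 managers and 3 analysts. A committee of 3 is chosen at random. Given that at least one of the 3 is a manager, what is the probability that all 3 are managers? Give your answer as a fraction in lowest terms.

Work in counts. Selections with at least one manager: C(9,3) − C(3,3) = 84 − 1 = 83.
Of those, selections where all 3 are managers: C(6,3) = 20.
Conditional probability = 20/83.

20/83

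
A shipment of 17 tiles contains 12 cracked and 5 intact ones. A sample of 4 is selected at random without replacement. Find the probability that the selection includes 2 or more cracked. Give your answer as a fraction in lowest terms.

451/476

Total selections: C(17,4) = 2380.
Count the complement (fewer than 2 cracked): C(12,0)·C(5,4) + C(12,1)·C(5,3) = 5 + 120 = 125.
Probability = 1 − 125/2380 = 2255/2380 = 451/476.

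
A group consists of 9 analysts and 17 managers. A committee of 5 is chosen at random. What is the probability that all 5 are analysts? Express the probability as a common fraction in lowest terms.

There are C(26,5) = 65780 possible selections.
Selections with all analysts: C(9,5) = 126.
Probability = 126/65780 = 63/32890.

63/32890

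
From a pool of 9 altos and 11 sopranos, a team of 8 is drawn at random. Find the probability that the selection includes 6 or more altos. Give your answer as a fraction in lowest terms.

There are C(20,8) = 125970 ways to choose the 8.
Favorable selections (6 or more altos): C(9,6)·C(11,2) + C(9,7)·C(11,1) + C(9,8)·C(11,0) = 4620 + 396 + 9 = 5025.
Probability = 5025/125970 = 335/8398.

335/8398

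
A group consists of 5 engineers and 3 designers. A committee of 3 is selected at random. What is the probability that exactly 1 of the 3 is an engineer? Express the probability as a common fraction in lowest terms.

15/56

There are C(8,3) = 56 ways to choose 3 from 8.
Selections with exactly 1 engineer: choose 1 of the 5 engineers and 2 of the 3 designers, C(5,1)·C(3,2) = 5·3 = 15.
Probability = 15/56.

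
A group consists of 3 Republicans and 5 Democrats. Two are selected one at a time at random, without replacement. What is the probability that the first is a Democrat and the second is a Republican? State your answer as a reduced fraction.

15/56

Multiply the conditional probabilities at each draw: 5/8 · 3/7 = 15/56.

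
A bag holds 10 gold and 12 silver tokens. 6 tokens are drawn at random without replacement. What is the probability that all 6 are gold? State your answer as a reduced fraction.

There are C(22,6) = 74613 possible selections.
Selections with all gold: C(10,6) = 210.
Probability = 210/74613 = 10/3553.

10/3553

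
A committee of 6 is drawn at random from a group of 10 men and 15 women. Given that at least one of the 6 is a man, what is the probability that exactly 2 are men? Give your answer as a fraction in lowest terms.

585/1639

Work in counts. Selections with at least one man: C(25,6) − C(15,6) = 177100 − 5005 = 172095.
Of those, selections where exactly 2 are men: C(10,2)·C(15,4) = 45·1365 = 61425.
Conditional probability = 61425/172095 = 585/1639.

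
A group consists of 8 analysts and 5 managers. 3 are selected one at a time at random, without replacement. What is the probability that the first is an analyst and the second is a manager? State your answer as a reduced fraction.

10/39

Multiply the conditional probabilities at each draw: 8/13 · 5/12 = 40/156 = 10/39.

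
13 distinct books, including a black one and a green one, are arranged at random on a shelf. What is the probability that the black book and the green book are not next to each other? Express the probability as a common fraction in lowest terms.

There are 13! = 6227020800 arrangements.
Arrangements with the black book and the green book adjacent: 2·12! = 958003200.
So not adjacent: 6227020800 − 958003200 = 5269017600, probability 5269017600/6227020800 = 11/13.

11/13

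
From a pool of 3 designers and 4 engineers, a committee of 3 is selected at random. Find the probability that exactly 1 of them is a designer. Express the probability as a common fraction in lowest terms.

There are C(7,3) = 35 ways to choose 3 from 7.
Selections with exactly 1 designer: choose 1 of the 3 designers and 2 of the 4 engineers, C(3,1)·C(4,2) = 3·6 = 18.
Probability = 18/35.

18/35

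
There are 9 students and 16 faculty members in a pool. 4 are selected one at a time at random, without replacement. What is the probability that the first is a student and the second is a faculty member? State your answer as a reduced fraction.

Multiply the conditional probabilities at each draw: 9/25 · 16/24 = 144/600 = 6/25.

6/25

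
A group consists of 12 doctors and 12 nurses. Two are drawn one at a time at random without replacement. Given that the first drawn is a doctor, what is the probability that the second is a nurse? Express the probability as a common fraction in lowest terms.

12/23

After removing one doctor, 23 remain: 11 doctors and 12 nurses.
So the probability the next is a nurse is 12/23.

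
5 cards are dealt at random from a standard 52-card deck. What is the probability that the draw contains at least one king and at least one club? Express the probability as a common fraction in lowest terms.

229297/866320

There are C(52,5) = 2598960 possible draws.
By inclusion-exclusion on the complements, draws missing all kings or all clubs: C(48,5) + C(39,5) − C(36,5) = 1712304 + 575757 − 376992 = 1911069.
So draws with at least one of each: 2598960 − 1911069 = 687891, probability 687891/2598960 = 229297/866320.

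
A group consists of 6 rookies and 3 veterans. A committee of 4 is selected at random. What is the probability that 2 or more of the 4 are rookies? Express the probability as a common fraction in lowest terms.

Total selections: C(9,4) = 126.
The complement is exactly 1 rookies: C(6,1)·C(3,3) = 6.
Probability = 1 − 6/126 = 120/126 = 20/21.

20/21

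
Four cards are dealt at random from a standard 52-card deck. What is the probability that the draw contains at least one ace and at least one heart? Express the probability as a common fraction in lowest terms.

52799/270725

There are C(52,4) = 270725 possible draws.
By inclusion-exclusion on the complements, draws missing all aces or all hearts: C(48,4) + C(39,4) − C(36,4) = 194580 + 82251 − 58905 = 217926.
So draws with at least one of each: 270725 − 217926 = 52799, probability 52799/270725.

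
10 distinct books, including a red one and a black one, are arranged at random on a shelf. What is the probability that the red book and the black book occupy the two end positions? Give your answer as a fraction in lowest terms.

1/45

There are 10! = 3628800 arrangements.
Place the red book and the black book at the ends in 2 ways, arrange the remaining 8 in 8! = 40320 ways: 2·40320 = 80640.
Probability = 80640/3628800 = 1/45.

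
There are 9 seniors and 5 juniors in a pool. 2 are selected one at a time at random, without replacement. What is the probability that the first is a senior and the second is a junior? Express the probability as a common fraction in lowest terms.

45/182

Multiply the conditional probabilities at each draw: 9/14 · 5/13 = 45/182.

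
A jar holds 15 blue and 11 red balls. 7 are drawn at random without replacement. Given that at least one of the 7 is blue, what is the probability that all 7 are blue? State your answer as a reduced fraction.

117/11954

Work in counts. Selections with at least one blue: C(26,7) − C(11,7) = 657800 − 330 = 657470.
Of those, selections where all 7 are blue: C(15,7) = 6435.
Conditional probability = 6435/657470 = 117/11954.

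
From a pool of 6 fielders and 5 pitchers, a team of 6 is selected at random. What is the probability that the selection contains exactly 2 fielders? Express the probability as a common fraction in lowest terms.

25/154

Total number of selections: C(11,6) = 462.
Selections with exactly 2 fielders: choose 2 of the 6 fielders and 4 of the 5 pitchers, C(6,2)·C(5,4) = 15·5 = 75.
Probability = 75/462 = 25/154.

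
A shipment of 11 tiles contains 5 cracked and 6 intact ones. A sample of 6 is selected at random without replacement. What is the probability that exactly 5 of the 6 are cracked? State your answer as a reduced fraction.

Total number of selections: C(11,6) = 462.
Selections with exactly 5 cracked: choose 5 of the 5 cracked and 1 of the 6 intact, C(5,5)·C(6,1) = 1·6 = 6.
Probability = 6/462 = 1/77.

1/77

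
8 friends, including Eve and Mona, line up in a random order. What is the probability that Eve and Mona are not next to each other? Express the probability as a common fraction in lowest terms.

There are 8! = 40320 arrangements.
Arrangements with Eve and Mona adjacent: 2·7! = 10080.
So not adjacent: 40320 − 10080 = 30240, probability 30240/40320 = 3/4.

3/4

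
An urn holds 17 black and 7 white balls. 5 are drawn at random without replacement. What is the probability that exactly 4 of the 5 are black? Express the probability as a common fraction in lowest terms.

595/1518

Total number of selections: C(24,5) = 42504.
Selections with exactly 4 black: choose 4 of the 17 black and 1 of the 7 white, C(17,4)·C(7,1) = 2380·7 = 16660.
Probability = 16660/42504 = 595/1518.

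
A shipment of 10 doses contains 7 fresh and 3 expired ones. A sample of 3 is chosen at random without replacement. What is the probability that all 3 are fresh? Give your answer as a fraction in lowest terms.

There are C(10,3) = 120 possible selections.
Selections with all fresh: C(7,3) = 35.
Probability = 35/120 = 7/24.

7/24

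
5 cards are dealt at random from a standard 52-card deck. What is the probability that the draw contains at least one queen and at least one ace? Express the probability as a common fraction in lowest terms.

There are C(52,5) = 2598960 possible draws.
By inclusion-exclusion on the complements, draws missing all queens or all aces: C(48,5) + C(48,5) − C(44,5) = 1712304 + 1712304 − 1086008 = 2338600.
So draws with at least one of each: 2598960 − 2338600 = 260360, probability 260360/2598960 = 6509/64974.

6509/64974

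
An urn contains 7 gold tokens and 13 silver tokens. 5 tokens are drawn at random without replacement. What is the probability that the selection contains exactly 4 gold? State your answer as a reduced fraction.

There are C(20,5) = 15504 ways to choose 5 from 20.
Selections with exactly 4 gold: choose 4 of the 7 gold and 1 of the 13 silver, C(7,4)·C(13,1) = 35·13 = 455.
Probability = 455/15504.

455/15504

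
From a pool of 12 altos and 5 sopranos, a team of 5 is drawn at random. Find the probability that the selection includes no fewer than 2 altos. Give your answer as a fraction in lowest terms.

There are C(17,5) = 6188 ways to choose the 5.
Count the complement (fewer than 2 altos): C(12,0)·C(5,5) + C(12,1)·C(5,4) = 1 + 60 = 61.
Probability = 1 − 61/6188 = 6127/6188.

6127/6188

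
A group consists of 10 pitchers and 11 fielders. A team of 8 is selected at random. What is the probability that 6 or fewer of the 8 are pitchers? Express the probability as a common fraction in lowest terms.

1925/1938

There are C(21,8) = 203490 ways to choose the 8.
Count the complement (more than 6 pitchers): C(10,7)·C(11,1) + C(10,8)·C(11,0) = 1320 + 45 = 1365.
Probability = 1 − 1365/203490 = 202125/203490 = 1925/1938.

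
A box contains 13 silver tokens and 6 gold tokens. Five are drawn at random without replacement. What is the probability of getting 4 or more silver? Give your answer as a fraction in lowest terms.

Total selections: C(19,5) = 11628.
Favorable selections (4 or more silver): C(13,4)·C(6,1) + C(13,5)·C(6,0) = 4290 + 1287 = 5577.
Probability = 5577/11628 = 1859/3876.

1859/3876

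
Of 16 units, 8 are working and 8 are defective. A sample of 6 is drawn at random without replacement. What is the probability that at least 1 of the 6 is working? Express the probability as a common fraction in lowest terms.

There are C(16,6) = 8008 ways to choose the 6.
Favorable selections (at least 1 working): C(8,1)·C(8,5) + C(8,2)·C(8,4) + C(8,3)·C(8,3) + C(8,4)·C(8,2) + C(8,5)·C(8,1) + C(8,6)·C(8,0) = 448 + 1960 + 3136 + 1960 + 448 + 28 = 7980.
Probability = 7980/8008 = 285/286.

285/286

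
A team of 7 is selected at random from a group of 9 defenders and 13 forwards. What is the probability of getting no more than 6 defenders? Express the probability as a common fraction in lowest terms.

14209/14212

There are C(22,7) = 170544 ways to choose the 7.
The complement is exactly 7 defenders: C(9,7)·C(13,0) = 36.
Probability = 1 − 36/170544 = 170508/170544 = 14209/14212.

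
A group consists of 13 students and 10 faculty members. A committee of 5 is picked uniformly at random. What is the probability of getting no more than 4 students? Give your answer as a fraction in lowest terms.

2942/3059

Total selections: C(23,5) = 33649.
Favorable selections (no more than 4 students): C(13,0)·C(10,5) + C(13,1)·C(10,4) + C(13,2)·C(10,3) + C(13,3)·C(10,2) + C(13,4)·C(10,1) = 252 + 2730 + 9360 + 12870 + 7150 = 32362.
Probability = 32362/33649 = 2942/3059.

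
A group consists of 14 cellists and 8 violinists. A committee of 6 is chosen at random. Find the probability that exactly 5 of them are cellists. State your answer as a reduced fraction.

208/969

The sample space is all 6-subsets of the 22: C(22,6) = 74613.
Selections with exactly 5 cellists: choose 5 of the 14 cellists and 1 of the 8 violinists, C(14,5)·C(8,1) = 2002·8 = 16016.
Probability = 16016/74613 = 208/969.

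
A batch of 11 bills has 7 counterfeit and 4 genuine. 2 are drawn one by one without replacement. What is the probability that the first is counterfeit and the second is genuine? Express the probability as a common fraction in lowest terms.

14/55

Multiply the conditional probabilities at each draw: 7/11 · 4/10 = 28/110 = 14/55.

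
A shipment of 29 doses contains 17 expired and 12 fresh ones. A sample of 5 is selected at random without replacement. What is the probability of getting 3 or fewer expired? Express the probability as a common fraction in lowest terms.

12001/16965

There are C(29,5) = 118755 ways to choose the 5.
Favorable selections (3 or fewer expired): C(17,0)·C(12,5) + C(17,1)·C(12,4) + C(17,2)·C(12,3) + C(17,3)·C(12,2) = 792 + 8415 + 29920 + 44880 = 84007.
Probability = 84007/118755 = 12001/16965.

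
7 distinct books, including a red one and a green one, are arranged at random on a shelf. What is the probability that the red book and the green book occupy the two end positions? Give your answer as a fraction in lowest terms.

There are 7! = 5040 arrangements.
Place the red book and the green book at the ends in 2 ways, arrange the remaining 5 in 5! = 120 ways: 2·120 = 240.
Probability = 240/5040 = 1/21.

1/21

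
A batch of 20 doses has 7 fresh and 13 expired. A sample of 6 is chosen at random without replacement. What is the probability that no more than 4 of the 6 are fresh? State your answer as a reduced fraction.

962/969

There are C(20,6) = 38760 ways to choose the 6.
Favorable selections (no more than 4 fresh): C(7,0)·C(13,6) + C(7,1)·C(13,5) + C(7,2)·C(13,4) + C(7,3)·C(13,3) + C(7,4)·C(13,2) = 1716 + 9009 + 15015 + 10010 + 2730 = 38480.
Probability = 38480/38760 = 962/969.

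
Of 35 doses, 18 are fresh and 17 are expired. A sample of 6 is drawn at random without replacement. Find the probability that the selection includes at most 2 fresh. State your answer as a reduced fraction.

There are C(35,6) = 1623160 ways to choose the 6.
Favorable selections (at most 2 fresh): C(18,0)·C(17,6) + C(18,1)·C(17,5) + C(18,2)·C(17,4) = 12376 + 111384 + 364140 = 487900.
Probability = 487900/1623160 = 205/682.

205/682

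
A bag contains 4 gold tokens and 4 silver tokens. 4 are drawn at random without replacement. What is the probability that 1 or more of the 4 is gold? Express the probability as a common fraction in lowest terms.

There are C(8,4) = 70 ways to choose the 4.
The complement is all 4 are silver: C(4,4) = 1.
Probability = 1 − 1/70 = 69/70.

69/70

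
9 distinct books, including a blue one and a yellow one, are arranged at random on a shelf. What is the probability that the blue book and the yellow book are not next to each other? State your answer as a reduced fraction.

7/9

There are 9! = 362880 arrangements.
Arrangements with the blue book and the yellow book adjacent: 2·8! = 80640.
So not adjacent: 362880 − 80640 = 282240, probability 282240/362880 = 7/9.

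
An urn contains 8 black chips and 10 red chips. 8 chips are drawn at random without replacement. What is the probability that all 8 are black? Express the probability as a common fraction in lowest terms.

There are C(18,8) = 43758 possible selections.
Selections with all black: C(8,8) = 1.
Probability = 1/43758.

1/43758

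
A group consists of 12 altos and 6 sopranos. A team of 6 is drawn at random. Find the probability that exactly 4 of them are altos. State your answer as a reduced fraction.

2475/6188

Total number of selections: C(18,6) = 18564.
Selections with exactly 4 altos: choose 4 of the 12 altos and 2 of the 6 sopranos, C(12,4)·C(6,2) = 495·15 = 7425.
Probability = 7425/18564 = 2475/6188.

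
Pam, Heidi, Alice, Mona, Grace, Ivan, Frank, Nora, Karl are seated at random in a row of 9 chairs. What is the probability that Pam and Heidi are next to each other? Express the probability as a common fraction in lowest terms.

There are 9! = 362880 arrangements.
Treat Pam and Heidi as a block: 8! arrangements of the blocks × 2 orders within the block = 2·40320 = 80640.
Probability = 80640/362880 = 2/9.

2/9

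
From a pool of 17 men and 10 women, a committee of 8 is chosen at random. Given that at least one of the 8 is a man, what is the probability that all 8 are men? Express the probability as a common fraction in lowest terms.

Work in counts. Selections with at least one man: C(27,8) − C(10,8) = 2220075 − 45 = 2220030.
Of those, selections where all 8 are men: C(17,8) = 24310.
Conditional probability = 24310/2220030 = 143/13059.

143/13059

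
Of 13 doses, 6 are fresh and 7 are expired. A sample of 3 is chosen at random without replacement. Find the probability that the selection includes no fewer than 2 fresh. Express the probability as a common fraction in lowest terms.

125/286

Total selections: C(13,3) = 286.
Favorable selections (no fewer than 2 fresh): C(6,2)·C(7,1) + C(6,3)·C(7,0) = 105 + 20 = 125.
Probability = 125/286.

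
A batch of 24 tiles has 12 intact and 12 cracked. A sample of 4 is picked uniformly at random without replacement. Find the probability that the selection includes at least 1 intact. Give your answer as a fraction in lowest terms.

307/322

There are C(24,4) = 10626 ways to choose the 4.
Favorable selections (at least 1 intact): C(12,1)·C(12,3) + C(12,2)·C(12,2) + C(12,3)·C(12,1) + C(12,4)·C(12,0) = 2640 + 4356 + 2640 + 495 = 10131.
Probability = 10131/10626 = 307/322.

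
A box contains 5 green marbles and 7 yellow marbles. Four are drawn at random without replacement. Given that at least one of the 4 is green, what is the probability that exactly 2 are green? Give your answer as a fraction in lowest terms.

21/46

Work in counts. Selections with at least one green: C(12,4) − C(7,4) = 495 − 35 = 460.
Of those, selections where exactly 2 are green: C(5,2)·C(7,2) = 10·21 = 210.
Conditional probability = 210/460 = 21/46.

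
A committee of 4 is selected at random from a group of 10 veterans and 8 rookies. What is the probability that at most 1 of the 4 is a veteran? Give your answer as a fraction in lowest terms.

7/34

There are C(18,4) = 3060 ways to choose the 4.
Favorable selections (at most 1 veteran): C(10,0)·C(8,4) + C(10,1)·C(8,3) = 70 + 560 = 630.
Probability = 630/3060 = 7/34.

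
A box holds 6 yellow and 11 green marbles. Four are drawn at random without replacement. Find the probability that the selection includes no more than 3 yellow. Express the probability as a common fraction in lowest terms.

There are C(17,4) = 2380 ways to choose the 4.
The complement is exactly 4 yellow: C(6,4)·C(11,0) = 15.
Probability = 1 − 15/2380 = 2365/2380 = 473/476.

473/476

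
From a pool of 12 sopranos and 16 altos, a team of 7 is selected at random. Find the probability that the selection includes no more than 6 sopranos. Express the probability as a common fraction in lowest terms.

Total selections: C(28,7) = 1184040.
The complement is exactly 7 sopranos: C(12,7)·C(16,0) = 792.
Probability = 1 − 792/1184040 = 1183248/1184040 = 1494/1495.

1494/1495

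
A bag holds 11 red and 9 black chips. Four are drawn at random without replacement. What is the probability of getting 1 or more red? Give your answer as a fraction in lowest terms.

Total selections: C(20,4) = 4845.
The complement is all 4 are black: C(9,4) = 126.
Probability = 1 − 126/4845 = 4719/4845 = 1573/1615.

1573/1615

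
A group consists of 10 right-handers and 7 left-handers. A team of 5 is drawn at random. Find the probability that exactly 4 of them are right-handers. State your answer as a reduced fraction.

105/442

Total number of selections: C(17,5) = 6188.
Selections with exactly 4 right-handers: choose 4 of the 10 right-handers and 1 of the 7 left-handers, C(10,4)·C(7,1) = 210·7 = 1470.
Probability = 1470/6188 = 105/442.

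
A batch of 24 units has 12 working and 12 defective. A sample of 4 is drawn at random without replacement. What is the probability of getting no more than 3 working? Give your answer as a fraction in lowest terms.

There are C(24,4) = 10626 ways to choose the 4.
The complement is exactly 4 working: C(12,4)·C(12,0) = 495.
Probability = 1 − 495/10626 = 10131/10626 = 307/322.

307/322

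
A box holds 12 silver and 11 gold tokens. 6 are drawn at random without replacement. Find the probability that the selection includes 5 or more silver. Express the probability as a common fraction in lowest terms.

292/3059

Total selections: C(23,6) = 100947.
Favorable selections (5 or more silver): C(12,5)·C(11,1) + C(12,6)·C(11,0) = 8712 + 924 = 9636.
Probability = 9636/100947 = 292/3059.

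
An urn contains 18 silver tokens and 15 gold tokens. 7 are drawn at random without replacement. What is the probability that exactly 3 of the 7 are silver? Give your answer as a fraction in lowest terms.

7735/29667

There are C(33,7) = 4272048 ways to choose 7 from 33.
Selections with exactly 3 silver: choose 3 of the 18 silver and 4 of the 15 gold, C(18,3)·C(15,4) = 816·1365 = 1113840.
Probability = 1113840/4272048 = 7735/29667.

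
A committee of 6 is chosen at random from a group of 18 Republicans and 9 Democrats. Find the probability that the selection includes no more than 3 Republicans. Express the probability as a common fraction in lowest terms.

15029/49335

Total selections: C(27,6) = 296010.
Favorable selections (no more than 3 Republicans): C(18,0)·C(9,6) + C(18,1)·C(9,5) + C(18,2)·C(9,4) + C(18,3)·C(9,3) = 84 + 2268 + 19278 + 68544 = 90174.
Probability = 90174/296010 = 15029/49335.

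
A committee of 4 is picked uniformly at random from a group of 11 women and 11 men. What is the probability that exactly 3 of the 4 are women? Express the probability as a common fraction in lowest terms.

33/133

Total number of selections: C(22,4) = 7315.
Selections with exactly 3 women: choose 3 of the 11 women and 1 of the 11 men, C(11,3)·C(11,1) = 165·11 = 1815.
Probability = 1815/7315 = 33/133.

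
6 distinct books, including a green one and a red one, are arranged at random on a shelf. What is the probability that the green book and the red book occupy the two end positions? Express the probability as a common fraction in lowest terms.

1/15

There are 6! = 720 arrangements.
Place the green book and the red book at the ends in 2 ways, arrange the remaining 4 in 4! = 24 ways: 2·24 = 48.
Probability = 48/720 = 1/15.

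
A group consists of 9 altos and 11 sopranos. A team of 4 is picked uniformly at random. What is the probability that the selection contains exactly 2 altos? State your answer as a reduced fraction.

132/323

The sample space is all 4-subsets of the 20: C(20,4) = 4845.
Selections with exactly 2 altos: choose 2 of the 9 altos and 2 of the 11 sopranos, C(9,2)·C(11,2) = 36·55 = 1980.
Probability = 1980/4845 = 132/323.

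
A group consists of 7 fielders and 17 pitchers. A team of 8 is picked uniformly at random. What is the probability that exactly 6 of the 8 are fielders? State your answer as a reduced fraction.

The sample space is all 8-subsets of the 24: C(24,8) = 735471.
Selections with exactly 6 fielders: choose 6 of the 7 fielders and 2 of the 17 pitchers, C(7,6)·C(17,2) = 7·136 = 952.
Probability = 952/735471 = 56/43263.

56/43263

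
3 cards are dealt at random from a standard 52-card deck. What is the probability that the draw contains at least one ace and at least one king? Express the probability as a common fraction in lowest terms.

There are C(52,3) = 22100 possible draws.
By inclusion-exclusion on the complements, draws missing all aces or all kings: C(48,3) + C(48,3) − C(44,3) = 17296 + 17296 − 13244 = 21348.
So draws with at least one of each: 22100 − 21348 = 752, probability 752/22100 = 188/5525.

188/5525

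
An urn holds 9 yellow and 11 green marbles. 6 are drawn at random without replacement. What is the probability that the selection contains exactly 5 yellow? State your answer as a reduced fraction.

Total number of selections: C(20,6) = 38760.
Selections with exactly 5 yellow: choose 5 of the 9 yellow and 1 of the 11 green, C(9,5)·C(11,1) = 126·11 = 1386.
Probability = 1386/38760 = 231/6460.

231/6460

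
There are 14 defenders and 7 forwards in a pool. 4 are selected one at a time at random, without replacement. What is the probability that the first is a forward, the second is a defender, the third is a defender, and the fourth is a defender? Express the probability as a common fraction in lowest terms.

Multiply the conditional probabilities at each draw: 7/21 · 14/20 · 13/19 · 12/18 = 15288/143640 = 91/855.

91/855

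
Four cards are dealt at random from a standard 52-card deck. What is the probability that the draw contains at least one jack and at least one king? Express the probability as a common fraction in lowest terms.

There are C(52,4) = 270725 possible draws.
By inclusion-exclusion on the complements, draws missing all jacks or all kings: C(48,4) + C(48,4) − C(44,4) = 194580 + 194580 − 135751 = 253409.
So draws with at least one of each: 270725 − 253409 = 17316, probability 17316/270725 = 1332/20825.

1332/20825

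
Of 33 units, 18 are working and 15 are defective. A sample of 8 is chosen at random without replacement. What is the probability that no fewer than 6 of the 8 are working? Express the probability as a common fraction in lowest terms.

Total selections: C(33,8) = 13884156.
Favorable selections (no fewer than 6 working): C(18,6)·C(15,2) + C(18,7)·C(15,1) + C(18,8)·C(15,0) = 1949220 + 477360 + 43758 = 2470338.
Probability = 2470338/13884156 = 3519/19778.

3519/19778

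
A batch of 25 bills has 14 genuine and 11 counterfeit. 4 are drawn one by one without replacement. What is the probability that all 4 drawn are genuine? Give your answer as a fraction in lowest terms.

Multiply the conditional probabilities at each draw: 14/25 · 13/24 · 12/23 · 11/22 = 24024/303600 = 91/1150.

91/1150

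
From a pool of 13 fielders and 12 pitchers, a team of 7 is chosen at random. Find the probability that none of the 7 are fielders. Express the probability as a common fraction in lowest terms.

There are C(25,7) = 480700 possible selections.
Selections with no fielders (all pitchers): C(12,7) = 792.
Probability = 792/480700 = 18/10925.

18/10925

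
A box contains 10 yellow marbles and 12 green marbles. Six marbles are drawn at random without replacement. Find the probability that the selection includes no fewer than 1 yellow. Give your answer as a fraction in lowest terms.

319/323

Total selections: C(22,6) = 74613.
The complement is all 6 are green: C(12,6) = 924.
Probability = 1 − 924/74613 = 73689/74613 = 319/323.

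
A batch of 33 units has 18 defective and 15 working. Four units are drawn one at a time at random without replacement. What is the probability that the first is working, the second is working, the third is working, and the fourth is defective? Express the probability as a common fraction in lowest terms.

Multiply the conditional probabilities at each draw: 15/33 · 14/32 · 13/31 · 18/30 = 49140/982080 = 273/5456.

273/5456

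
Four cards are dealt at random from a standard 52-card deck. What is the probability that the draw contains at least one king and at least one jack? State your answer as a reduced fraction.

1332/20825

There are C(52,4) = 270725 possible draws.
By inclusion-exclusion on the complements, draws missing all kings or all jacks: C(48,4) + C(48,4) − C(44,4) = 194580 + 194580 − 135751 = 253409.
So draws with at least one of each: 270725 − 253409 = 17316, probability 17316/270725 = 1332/20825.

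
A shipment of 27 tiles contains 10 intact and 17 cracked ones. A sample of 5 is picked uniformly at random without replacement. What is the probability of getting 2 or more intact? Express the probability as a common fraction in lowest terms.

Total selections: C(27,5) = 80730.
Favorable selections (2 or more intact): C(10,2)·C(17,3) + C(10,3)·C(17,2) + C(10,4)·C(17,1) + C(10,5)·C(17,0) = 30600 + 16320 + 3570 + 252 = 50742.
Probability = 50742/80730 = 2819/4485.

2819/4485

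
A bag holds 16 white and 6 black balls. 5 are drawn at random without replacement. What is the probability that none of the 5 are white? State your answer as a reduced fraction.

There are C(22,5) = 26334 possible selections.
Selections with no white (all black): C(6,5) = 6.
Probability = 6/26334 = 1/4389.

1/4389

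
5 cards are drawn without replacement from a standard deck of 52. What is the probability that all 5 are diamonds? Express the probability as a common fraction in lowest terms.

33/66640

There are C(52,5) = 2598960 possible 5-card hands.
Hands that are all diamonds: C(13,5) = 1287.
Probability = 1287/2598960 = 33/66640.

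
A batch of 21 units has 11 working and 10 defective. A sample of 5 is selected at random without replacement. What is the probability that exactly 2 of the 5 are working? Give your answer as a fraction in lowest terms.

2200/6783

Total number of selections: C(21,5) = 20349.
Selections with exactly 2 working: choose 2 of the 11 working and 3 of the 10 defective, C(11,2)·C(10,3) = 55·120 = 6600.
Probability = 6600/20349 = 2200/6783.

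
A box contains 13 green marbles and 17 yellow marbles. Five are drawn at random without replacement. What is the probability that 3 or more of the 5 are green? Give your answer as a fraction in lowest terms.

There are C(30,5) = 142506 ways to choose the 5.
Favorable selections (3 or more green): C(13,3)·C(17,2) + C(13,4)·C(17,1) + C(13,5)·C(17,0) = 38896 + 12155 + 1287 = 52338.
Probability = 52338/142506 = 671/1827.

671/1827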